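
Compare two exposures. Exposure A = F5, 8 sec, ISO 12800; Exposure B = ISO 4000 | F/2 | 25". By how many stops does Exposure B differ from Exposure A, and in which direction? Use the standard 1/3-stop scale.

Aperture: f/5 → f/4.5 → f/4 → f/3.5 → f/3.2 → f/2.8 → f/2.5 → f/2.2 → f/2 — 2 2/3 stops opened up (brighter).
Shutter speed: 8 → 10 → 13 → 15 → 20 → 25 — 1 2/3 stops longer (brighter).
ISO: 12800 → 10000 → 8000 → 6400 → 5000 → 4000 — 1 2/3 stops lower (darker).
Net: +2 2/3 +1 2/3 −1 2/3 = +2 2/3 stops.

2 2/3 stops brighter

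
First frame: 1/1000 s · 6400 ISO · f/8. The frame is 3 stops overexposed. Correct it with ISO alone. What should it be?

ISO 800

Overexposed by 3 stops → need 3 stops darker.
ISO: 6400 → 3200 → 1600 → 800.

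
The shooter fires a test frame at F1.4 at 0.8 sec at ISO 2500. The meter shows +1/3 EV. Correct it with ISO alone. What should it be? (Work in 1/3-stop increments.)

Overexposed by 1/3 stop → need 1/3 stop darker.
ISO: 2500 → 2000.

ISO 2000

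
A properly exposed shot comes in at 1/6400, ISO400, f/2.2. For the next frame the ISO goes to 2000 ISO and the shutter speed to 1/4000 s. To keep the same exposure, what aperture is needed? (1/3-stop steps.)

f/6.3

ISO: 400 → 500 → 640 → 800 → 1000 → 1250 → 1600 → 2000 — 2 1/3 stops higher (brighter).
Shutter speed: 1/6400 → 1/5000 → 1/4000 — 2/3 stop longer (brighter).
Net change so far: 3 stops brighter. Offset with the aperture: f/2.2 → f/2.5 → f/2.8 → f/3.2 → f/3.5 → f/4 → f/4.5 → f/5 → f/5.6 → f/6.3.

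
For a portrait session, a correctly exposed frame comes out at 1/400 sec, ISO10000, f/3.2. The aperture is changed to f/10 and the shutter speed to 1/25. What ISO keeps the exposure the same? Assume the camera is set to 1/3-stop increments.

Aperture: f/3.2 → f/3.5 → f/4 → f/4.5 → f/5 → f/5.6 → f/6.3 → f/7.1 → f/8 → f/9 → f/10 — 3 1/3 stops smaller aperture (darker).
Shutter speed: 1/400 → 1/320 → 1/250 → 1/200 → 1/160 → 1/125 → 1/100 → 1/80 → 1/60 → 1/50 → 1/40 → 1/30 → 1/25 — 4 stops slower (brighter).
Net change so far: 2/3 stop brighter. Offset with the ISO: 10000 → 8000 → 6400.

ISO 6400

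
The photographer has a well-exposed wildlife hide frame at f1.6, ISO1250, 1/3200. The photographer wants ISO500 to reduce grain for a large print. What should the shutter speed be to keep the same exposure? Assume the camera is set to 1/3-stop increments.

1/1250s

ISO: 1250 → 1000 → 800 → 640 → 500 — 1 1/3 stops dropped (darker).
Need 1 1/3 stops brighter from the shutter speed: 1/3200 → 1/2500 → 1/2000 → 1/1600 → 1/1250.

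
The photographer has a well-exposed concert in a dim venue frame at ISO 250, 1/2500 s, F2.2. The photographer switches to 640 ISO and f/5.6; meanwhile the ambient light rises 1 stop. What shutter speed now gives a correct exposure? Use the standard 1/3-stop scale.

1/2000s

Scene light: 1 stop brighter.
ISO: 250 → 320 → 400 → 500 → 640 — 1 1/3 stops raised (brighter).
Aperture: f/2.2 → f/2.5 → f/2.8 → f/3.2 → f/3.5 → f/4 → f/4.5 → f/5 → f/5.6 — 2 2/3 stops stopped down (darker).
Net so far: 1/3 stop darker. Shutter speed: 1/2500 → 1/2000.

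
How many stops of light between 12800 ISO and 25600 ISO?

12800 → 25600 — count the steps: 1 stop.

1 stop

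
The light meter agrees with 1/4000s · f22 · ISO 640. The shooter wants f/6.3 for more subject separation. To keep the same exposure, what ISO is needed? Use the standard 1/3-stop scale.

Aperture: f/22 → f/20 → f/18 → f/16 → f/14 → f/13 → f/11 → f/10 → f/9 → f/8 → f/7.1 → f/6.3 — 3 2/3 stops wider (brighter).
Need 3 2/3 stops darker from the ISO: 640 → 500 → 400 → 320 → 250 → 200 → 160 → 125 → 100 → 80 → 64 → 50.

ISO 50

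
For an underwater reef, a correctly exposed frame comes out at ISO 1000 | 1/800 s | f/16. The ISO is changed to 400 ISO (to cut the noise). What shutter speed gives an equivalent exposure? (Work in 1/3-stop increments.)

1/320s

ISO: 1000 → 800 → 640 → 500 → 400 — 1 1/3 stops dropped (darker).
Need 1 1/3 stops brighter from the shutter speed: 1/800 → 1/640 → 1/500 → 1/400 → 1/320.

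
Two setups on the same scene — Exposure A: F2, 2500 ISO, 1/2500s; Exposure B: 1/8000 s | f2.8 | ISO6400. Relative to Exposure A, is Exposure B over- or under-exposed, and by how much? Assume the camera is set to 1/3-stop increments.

1 1/3 stops darker

Aperture: f/2 → f/2.2 → f/2.5 → f/2.8 — 1 stop smaller aperture (darker).
Shutter speed: 1/2500 → 1/3200 → 1/4000 → 1/5000 → 1/6400 → 1/8000 — 1 2/3 stops shorter (darker).
ISO: 2500 → 3200 → 4000 → 5000 → 6400 — 1 1/3 stops higher (brighter).
Net: −1 −1 2/3 +1 1/3 = −1 1/3 stops.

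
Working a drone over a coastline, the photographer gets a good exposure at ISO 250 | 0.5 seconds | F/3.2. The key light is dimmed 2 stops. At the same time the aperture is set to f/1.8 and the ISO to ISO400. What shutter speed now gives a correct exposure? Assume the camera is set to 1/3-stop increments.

Scene light: 2 stops darker.
Aperture: f/3.2 → f/2.8 → f/2.5 → f/2.2 → f/2 → f/1.8 — 1 2/3 stops opened up (brighter).
ISO: 250 → 320 → 400 — 2/3 stop raised (brighter).
Net so far: 1/3 stop brighter. Shutter speed: 0.5 → 0.4.

0.4 s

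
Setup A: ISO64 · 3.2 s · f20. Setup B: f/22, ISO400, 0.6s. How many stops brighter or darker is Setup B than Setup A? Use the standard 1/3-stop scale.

same exposure (0 stops)

Aperture: f/20 → f/22 — 1/3 stop narrower (darker).
Shutter speed: 3.2 → 2.5 → 2 → 1.6 → 1.3 → 1 → 0.8 → 0.6 — 2 1/3 stops faster (darker).
ISO: 64 → 80 → 100 → 125 → 160 → 200 → 250 → 320 → 400 — 2 2/3 stops raised (brighter).
Net: −1/3 −2 1/3 +2 2/3 = 0 stops.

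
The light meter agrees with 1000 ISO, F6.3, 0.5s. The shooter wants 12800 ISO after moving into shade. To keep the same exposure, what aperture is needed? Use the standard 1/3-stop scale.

f/22

ISO: 1000 → 1250 → 1600 → 2000 → 2500 → 3200 → 4000 → 5000 → 6400 → 8000 → 10000 → 12800 — 3 2/3 stops higher (brighter).
Need 3 2/3 stops darker from the aperture: f/6.3 → f/7.1 → f/8 → f/9 → f/10 → f/11 → f/13 → f/14 → f/16 → f/18 → f/20 → f/22.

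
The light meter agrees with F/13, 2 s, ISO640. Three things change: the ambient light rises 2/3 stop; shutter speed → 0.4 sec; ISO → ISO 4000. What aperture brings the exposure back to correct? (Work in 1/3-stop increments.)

Scene light: 2/3 stop brighter.
Shutter speed: 2 → 1.6 → 1.3 → 1 → 0.8 → 0.6 → 0.5 → 0.4 — 2 1/3 stops shorter (darker).
ISO: 640 → 800 → 1000 → 1250 → 1600 → 2000 → 2500 → 3200 → 4000 — 2 2/3 stops higher (brighter).
Net so far: 1 stop brighter. Aperture: f/13 → f/14 → f/16 → f/18.

f/18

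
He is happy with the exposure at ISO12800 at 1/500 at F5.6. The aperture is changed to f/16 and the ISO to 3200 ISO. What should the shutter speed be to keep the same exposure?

Aperture: f/5.6 → f/8 → f/11 → f/16 — 3 stops stopped down (darker).
ISO: 12800 → 6400 → 3200 — 2 stops lower (darker).
Net change so far: 5 stops darker. Offset with the shutter speed: 1/500 → 1/250 → 1/125 → 1/60 → 1/30 → 1/15.

1/15s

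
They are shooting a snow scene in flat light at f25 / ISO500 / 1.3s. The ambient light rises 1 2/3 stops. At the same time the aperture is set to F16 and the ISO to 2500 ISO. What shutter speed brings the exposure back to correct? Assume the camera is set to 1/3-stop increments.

Scene light: 1 2/3 stops brighter.
Aperture: f/25 → f/22 → f/20 → f/18 → f/16 — 1 1/3 stops opened up (brighter).
ISO: 500 → 640 → 800 → 1000 → 1250 → 1600 → 2000 → 2500 — 2 1/3 stops raised (brighter).
Net so far: 5 1/3 stops brighter. Shutter speed: 1.3 → 1 → 0.8 → 0.6 → 0.5 → 0.4 → 0.3 → 1/4 → 1/5 → 1/6 → 1/8 → 1/10 → 1/13 → 1/15 → 1/20 → 1/25 → 1/30.

1/30s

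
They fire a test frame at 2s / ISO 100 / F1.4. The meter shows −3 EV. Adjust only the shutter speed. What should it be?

Underexposed by 3 stops → need 3 stops brighter.
Shutter speed: 2 → 4 → 8 → 15.

15 s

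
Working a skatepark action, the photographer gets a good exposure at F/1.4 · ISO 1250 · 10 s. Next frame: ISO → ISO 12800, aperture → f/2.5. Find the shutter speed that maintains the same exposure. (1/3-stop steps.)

ISO: 1250 → 1600 → 2000 → 2500 → 3200 → 4000 → 5000 → 6400 → 8000 → 10000 → 12800 — 3 1/3 stops raised (brighter).
Aperture: f/1.4 → f/1.6 → f/1.8 → f/2 → f/2.2 → f/2.5 — 1 2/3 stops stopped down (darker).
Net change so far: 1 2/3 stops brighter. Offset with the shutter speed: 10 → 8 → 6 → 5 → 4 → 3.2.

3.2 s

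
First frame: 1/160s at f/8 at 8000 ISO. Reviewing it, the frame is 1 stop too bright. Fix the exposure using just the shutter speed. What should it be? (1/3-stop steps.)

1/320s

Overexposed by 1 stop → need 1 stop darker.
Shutter speed: 1/160 → 1/200 → 1/250 → 1/320.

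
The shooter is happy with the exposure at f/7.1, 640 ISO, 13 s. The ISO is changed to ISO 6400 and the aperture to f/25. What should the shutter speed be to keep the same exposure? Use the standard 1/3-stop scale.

15 s

ISO: 640 → 800 → 1000 → 1250 → 1600 → 2000 → 2500 → 3200 → 4000 → 5000 → 6400 — 3 1/3 stops higher (brighter).
Aperture: f/7.1 → f/8 → f/9 → f/10 → f/11 → f/13 → f/14 → f/16 → f/18 → f/20 → f/22 → f/25 — 3 2/3 stops narrower (darker).
Net change so far: 1/3 stop darker. Offset with the shutter speed: 13 → 15.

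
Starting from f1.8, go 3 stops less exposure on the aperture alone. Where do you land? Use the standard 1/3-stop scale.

Aperture: f/1.8 → f/2 → f/2.2 → f/2.5 → f/2.8 → f/3.2 → f/3.5 → f/4 → f/4.5 → f/5 — 3 stops stopped down (darker).

f/5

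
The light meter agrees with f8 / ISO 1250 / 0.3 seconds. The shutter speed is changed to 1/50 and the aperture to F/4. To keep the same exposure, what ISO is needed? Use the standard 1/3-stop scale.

ISO 5000

Shutter speed: 0.3 → 1/4 → 1/5 → 1/6 → 1/8 → 1/10 → 1/13 → 1/15 → 1/20 → 1/25 → 1/30 → 1/40 → 1/50 — 4 stops faster (darker).
Aperture: f/8 → f/7.1 → f/6.3 → f/5.6 → f/5 → f/4.5 → f/4 — 2 stops wider (brighter).
Net change so far: 2 stops darker. Offset with the ISO: 1250 → 1600 → 2000 → 2500 → 3200 → 4000 → 5000.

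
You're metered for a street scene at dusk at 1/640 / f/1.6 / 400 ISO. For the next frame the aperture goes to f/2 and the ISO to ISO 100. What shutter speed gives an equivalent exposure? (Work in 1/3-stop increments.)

Aperture: f/1.6 → f/1.8 → f/2 — 2/3 stop smaller aperture (darker).
ISO: 400 → 320 → 250 → 200 → 160 → 125 → 100 — 2 stops lower (darker).
Net change so far: 2 2/3 stops darker. Offset with the shutter speed: 1/640 → 1/500 → 1/400 → 1/320 → 1/250 → 1/200 → 1/160 → 1/125 → 1/100.

1/100s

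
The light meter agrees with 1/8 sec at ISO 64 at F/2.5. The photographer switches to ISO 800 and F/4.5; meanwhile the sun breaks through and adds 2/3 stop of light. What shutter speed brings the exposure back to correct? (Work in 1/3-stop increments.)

1/50s

Scene light: 2/3 stop brighter.
ISO: 64 → 80 → 100 → 125 → 160 → 200 → 250 → 320 → 400 → 500 → 640 → 800 — 3 2/3 stops higher (brighter).
Aperture: f/2.5 → f/2.8 → f/3.2 → f/3.5 → f/4 → f/4.5 — 1 2/3 stops stopped down (darker).
Net so far: 2 2/3 stops brighter. Shutter speed: 1/8 → 1/10 → 1/13 → 1/15 → 1/20 → 1/25 → 1/30 → 1/40 → 1/50.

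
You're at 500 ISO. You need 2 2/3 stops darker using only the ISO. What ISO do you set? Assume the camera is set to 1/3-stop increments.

ISO 80

ISO: 500 → 400 → 320 → 250 → 200 → 160 → 125 → 100 → 80 — 2 2/3 stops lower (darker).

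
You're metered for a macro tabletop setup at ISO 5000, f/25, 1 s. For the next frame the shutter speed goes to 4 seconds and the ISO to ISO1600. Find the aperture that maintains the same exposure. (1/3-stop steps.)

f/29

Shutter speed: 1 → 1.3 → 1.6 → 2 → 2.5 → 3.2 → 4 — 2 stops longer (brighter).
ISO: 5000 → 4000 → 3200 → 2500 → 2000 → 1600 — 1 2/3 stops lower (darker).
Net change so far: 1/3 stop brighter. Offset with the aperture: f/25 → f/29.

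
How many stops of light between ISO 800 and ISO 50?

800 → 400 → 200 → 100 → 50 — count the steps: 4 stops.

4 stops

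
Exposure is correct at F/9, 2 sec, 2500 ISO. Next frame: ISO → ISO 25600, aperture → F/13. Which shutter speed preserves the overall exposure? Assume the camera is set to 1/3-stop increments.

ISO: 2500 → 3200 → 4000 → 5000 → 6400 → 8000 → 10000 → 12800 → 16000 → 20000 → 25600 — 3 1/3 stops raised (brighter).
Aperture: f/9 → f/10 → f/11 → f/13 — 1 stop smaller aperture (darker).
Net change so far: 2 1/3 stops brighter. Offset with the shutter speed: 2 → 1.6 → 1.3 → 1 → 0.8 → 0.6 → 0.5 → 0.4.

0.4 s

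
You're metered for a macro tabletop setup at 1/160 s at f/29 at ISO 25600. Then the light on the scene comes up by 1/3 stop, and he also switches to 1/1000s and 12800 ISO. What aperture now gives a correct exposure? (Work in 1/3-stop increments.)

Scene light: 1/3 stop brighter.
Shutter speed: 1/160 → 1/200 → 1/250 → 1/320 → 1/400 → 1/500 → 1/640 → 1/800 → 1/1000 — 2 2/3 stops shorter (darker).
ISO: 25600 → 20000 → 16000 → 12800 — 1 stop lower (darker).
Net so far: 3 1/3 stops darker. Aperture: f/29 → f/25 → f/22 → f/20 → f/18 → f/16 → f/14 → f/13 → f/11 → f/10 → f/9.

f/9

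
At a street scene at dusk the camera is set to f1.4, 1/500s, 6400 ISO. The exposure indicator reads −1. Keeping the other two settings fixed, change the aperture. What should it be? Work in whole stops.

Underexposed by 1 stop → need 1 stop brighter.
Aperture: f/1.4 → f/1.0.

f/1.0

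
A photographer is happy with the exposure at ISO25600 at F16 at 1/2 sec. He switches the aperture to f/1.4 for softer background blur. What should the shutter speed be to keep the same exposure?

1/250s

Aperture: f/16 → f/11 → f/8 → f/5.6 → f/4 → f/2.8 → f/2 → f/1.4 — 7 stops larger aperture (brighter).
Need 7 stops darker from the shutter speed: 1/2 → 1/4 → 1/8 → 1/15 → 1/30 → 1/60 → 1/125 → 1/250.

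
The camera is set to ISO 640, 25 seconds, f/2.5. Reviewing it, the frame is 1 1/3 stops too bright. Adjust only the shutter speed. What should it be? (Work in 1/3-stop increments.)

10 s

Overexposed by 1 1/3 stops → need 1 1/3 stops darker.
Shutter speed: 25 → 20 → 15 → 13 → 10.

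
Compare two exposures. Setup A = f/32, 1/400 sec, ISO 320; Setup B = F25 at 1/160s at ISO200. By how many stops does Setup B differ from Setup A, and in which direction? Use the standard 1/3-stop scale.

1 1/3 stops brighter

Aperture: f/32 → f/29 → f/25 — 2/3 stop wider (brighter).
Shutter speed: 1/400 → 1/320 → 1/250 → 1/200 → 1/160 — 1 1/3 stops longer (brighter).
ISO: 320 → 250 → 200 — 2/3 stop dropped (darker).
Net: +2/3 +1 1/3 −2/3 = +1 1/3 stops.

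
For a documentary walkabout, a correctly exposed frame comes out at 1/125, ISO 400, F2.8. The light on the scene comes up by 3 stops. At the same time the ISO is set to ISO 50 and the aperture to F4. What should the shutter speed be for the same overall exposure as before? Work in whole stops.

1/60s

Scene light: 3 stops brighter.
ISO: 400 → 200 → 100 → 50 — 3 stops dropped (darker).
Aperture: f/2.8 → f/4 — 1 stop stopped down (darker).
Net so far: 1 stop darker. Shutter speed: 1/125 → 1/60.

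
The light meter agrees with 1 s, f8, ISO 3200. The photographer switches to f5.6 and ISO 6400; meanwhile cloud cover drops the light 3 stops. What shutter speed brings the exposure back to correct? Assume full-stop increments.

Scene light: 3 stops darker.
Aperture: f/8 → f/5.6 — 1 stop wider (brighter).
ISO: 3200 → 6400 — 1 stop higher (brighter).
Net so far: 1 stop darker. Shutter speed: 1 → 2.

2 s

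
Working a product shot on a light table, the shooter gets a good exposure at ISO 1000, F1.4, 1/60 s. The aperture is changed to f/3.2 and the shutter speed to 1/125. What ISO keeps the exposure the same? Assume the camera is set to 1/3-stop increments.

Aperture: f/1.4 → f/1.6 → f/1.8 → f/2 → f/2.2 → f/2.5 → f/2.8 → f/3.2 — 2 1/3 stops narrower (darker).
Shutter speed: 1/60 → 1/80 → 1/100 → 1/125 — 1 stop faster (darker).
Net change so far: 3 1/3 stops darker. Offset with the ISO: 1000 → 1250 → 1600 → 2000 → 2500 → 3200 → 4000 → 5000 → 6400 → 8000 → 10000.

ISO 10000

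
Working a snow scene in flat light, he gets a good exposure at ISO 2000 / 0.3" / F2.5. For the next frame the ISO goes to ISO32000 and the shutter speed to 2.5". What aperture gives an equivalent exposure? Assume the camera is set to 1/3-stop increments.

ISO: 2000 → 2500 → 3200 → 4000 → 5000 → 6400 → 8000 → 10000 → 12800 → 16000 → 20000 → 25600 → 32000 — 4 stops higher (brighter).
Shutter speed: 0.3 → 0.4 → 0.5 → 0.6 → 0.8 → 1 → 1.3 → 1.6 → 2 → 2.5 — 3 stops longer (brighter).
Net change so far: 7 stops brighter. Offset with the aperture: f/2.5 → f/2.8 → f/3.2 → f/3.5 → f/4 → f/4.5 → f/5 → f/5.6 → f/6.3 → f/7.1 → f/8 → f/9 → f/10 → f/11 → f/13 → f/14 → f/16 → f/18 → f/20 → f/22 → f/25 → f/29.

f/29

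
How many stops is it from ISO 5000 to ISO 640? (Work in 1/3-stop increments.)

5000 → 4000 → 3200 → 2500 → 2000 → 1600 → 1250 → 1000 → 800 → 640 — count the steps: 9 third-stops = 3 stops.

3 stops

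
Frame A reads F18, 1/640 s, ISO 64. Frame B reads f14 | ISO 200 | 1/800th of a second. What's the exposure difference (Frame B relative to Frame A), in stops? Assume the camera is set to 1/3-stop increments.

2 stops brighter

Aperture: f/18 → f/16 → f/14 — 2/3 stop larger aperture (brighter).
Shutter speed: 1/640 → 1/800 — 1/3 stop faster (darker).
ISO: 64 → 80 → 100 → 125 → 160 → 200 — 1 2/3 stops raised (brighter).
Net: +2/3 −1/3 +1 2/3 = +2 stops.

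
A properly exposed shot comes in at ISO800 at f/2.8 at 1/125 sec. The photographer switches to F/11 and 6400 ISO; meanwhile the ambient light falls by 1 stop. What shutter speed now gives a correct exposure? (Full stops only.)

1/30s

Scene light: 1 stop darker.
Aperture: f/2.8 → f/4 → f/5.6 → f/8 → f/11 — 4 stops stopped down (darker).
ISO: 800 → 1600 → 3200 → 6400 — 3 stops higher (brighter).
Net so far: 2 stops darker. Shutter speed: 1/125 → 1/60 → 1/30.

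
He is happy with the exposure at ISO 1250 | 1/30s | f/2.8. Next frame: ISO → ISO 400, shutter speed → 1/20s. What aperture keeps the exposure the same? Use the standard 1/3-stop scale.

ISO: 1250 → 1000 → 800 → 640 → 500 → 400 — 1 2/3 stops lower (darker).
Shutter speed: 1/30 → 1/25 → 1/20 — 2/3 stop slower (brighter).
Net change so far: 1 stop darker. Offset with the aperture: f/2.8 → f/2.5 → f/2.2 → f/2.

f/2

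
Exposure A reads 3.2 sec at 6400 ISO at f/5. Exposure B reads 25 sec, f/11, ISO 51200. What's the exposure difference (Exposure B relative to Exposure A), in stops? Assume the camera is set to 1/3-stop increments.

Aperture: f/5 → f/5.6 → f/6.3 → f/7.1 → f/8 → f/9 → f/10 → f/11 — 2 1/3 stops smaller aperture (darker).
Shutter speed: 3.2 → 4 → 5 → 6 → 8 → 10 → 13 → 15 → 20 → 25 — 3 stops slower (brighter).
ISO: 6400 → 8000 → 10000 → 12800 → 16000 → 20000 → 25600 → 32000 → 40000 → 51200 — 3 stops higher (brighter).
Net: −2 1/3 +3 +3 = +3 2/3 stops.

3 2/3 stops brighter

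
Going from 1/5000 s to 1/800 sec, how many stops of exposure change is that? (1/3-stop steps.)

2 2/3 stops

1/5000 → 1/4000 → 1/3200 → 1/2500 → 1/2000 → 1/1600 → 1/1250 → 1/1000 → 1/800 — count the steps: 8 third-stops = 2 2/3 stops.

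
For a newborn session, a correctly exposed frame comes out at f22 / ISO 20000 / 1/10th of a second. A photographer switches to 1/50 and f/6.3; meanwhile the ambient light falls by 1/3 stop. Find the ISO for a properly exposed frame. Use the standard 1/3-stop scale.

ISO 10000

Scene light: 1/3 stop darker.
Shutter speed: 1/10 → 1/13 → 1/15 → 1/20 → 1/25 → 1/30 → 1/40 → 1/50 — 2 1/3 stops faster (darker).
Aperture: f/22 → f/20 → f/18 → f/16 → f/14 → f/13 → f/11 → f/10 → f/9 → f/8 → f/7.1 → f/6.3 — 3 2/3 stops opened up (brighter).
Net so far: 1 stop brighter. ISO: 20000 → 16000 → 12800 → 10000.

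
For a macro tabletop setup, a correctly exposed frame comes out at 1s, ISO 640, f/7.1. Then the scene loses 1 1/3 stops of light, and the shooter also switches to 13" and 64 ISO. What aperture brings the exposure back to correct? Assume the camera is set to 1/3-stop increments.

Scene light: 1 1/3 stops darker.
Shutter speed: 1 → 1.3 → 1.6 → 2 → 2.5 → 3.2 → 4 → 5 → 6 → 8 → 10 → 13 — 3 2/3 stops longer (brighter).
ISO: 640 → 500 → 400 → 320 → 250 → 200 → 160 → 125 → 100 → 80 → 64 — 3 1/3 stops dropped (darker).
Net so far: 1 stop darker. Aperture: f/7.1 → f/6.3 → f/5.6 → f/5.

f/5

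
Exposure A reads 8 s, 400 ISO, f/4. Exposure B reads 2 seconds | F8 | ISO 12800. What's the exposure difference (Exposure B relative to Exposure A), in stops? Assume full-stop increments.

1 stop brighter

Aperture: f/4 → f/5.6 → f/8 — 2 stops narrower (darker).
Shutter speed: 8 → 4 → 2 — 2 stops faster (darker).
ISO: 400 → 800 → 1600 → 3200 → 6400 → 12800 — 5 stops higher (brighter).
Net: −2 −2 +5 = +1 stop.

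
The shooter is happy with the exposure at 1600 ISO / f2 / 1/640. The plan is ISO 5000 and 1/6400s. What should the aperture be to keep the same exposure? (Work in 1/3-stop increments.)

f/1.1

ISO: 1600 → 2000 → 2500 → 3200 → 4000 → 5000 — 1 2/3 stops higher (brighter).
Shutter speed: 1/640 → 1/800 → 1/1000 → 1/1250 → 1/1600 → 1/2000 → 1/2500 → 1/3200 → 1/4000 → 1/5000 → 1/6400 — 3 1/3 stops faster (darker).
Net change so far: 1 2/3 stops darker. Offset with the aperture: f/2 → f/1.8 → f/1.6 → f/1.4 → f/1.2 → f/1.1.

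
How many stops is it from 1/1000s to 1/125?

3 stops

1/1000 → 1/500 → 1/250 → 1/125 — count the steps: 3 stops.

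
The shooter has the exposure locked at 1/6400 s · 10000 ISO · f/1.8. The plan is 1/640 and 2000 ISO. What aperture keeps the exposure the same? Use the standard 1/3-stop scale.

f/2.5

Shutter speed: 1/6400 → 1/5000 → 1/4000 → 1/3200 → 1/2500 → 1/2000 → 1/1600 → 1/1250 → 1/1000 → 1/800 → 1/640 — 3 1/3 stops longer (brighter).
ISO: 10000 → 8000 → 6400 → 5000 → 4000 → 3200 → 2500 → 2000 — 2 1/3 stops lower (darker).
Net change so far: 1 stop brighter. Offset with the aperture: f/1.8 → f/2 → f/2.2 → f/2.5.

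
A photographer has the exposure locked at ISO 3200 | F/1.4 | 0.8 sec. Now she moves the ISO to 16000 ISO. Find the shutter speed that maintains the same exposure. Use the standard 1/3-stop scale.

ISO: 3200 → 4000 → 5000 → 6400 → 8000 → 10000 → 12800 → 16000 — 2 1/3 stops higher (brighter).
Need 2 1/3 stops darker from the shutter speed: 0.8 → 0.6 → 0.5 → 0.4 → 0.3 → 1/4 → 1/5 → 1/6.

1/6s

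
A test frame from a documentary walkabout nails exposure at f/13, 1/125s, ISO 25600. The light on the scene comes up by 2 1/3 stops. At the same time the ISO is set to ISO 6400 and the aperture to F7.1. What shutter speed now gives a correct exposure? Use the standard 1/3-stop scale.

1/500s

Scene light: 2 1/3 stops brighter.
ISO: 25600 → 20000 → 16000 → 12800 → 10000 → 8000 → 6400 — 2 stops dropped (darker).
Aperture: f/13 → f/11 → f/10 → f/9 → f/8 → f/7.1 — 1 2/3 stops larger aperture (brighter).
Net so far: 2 stops brighter. Shutter speed: 1/125 → 1/160 → 1/200 → 1/250 → 1/320 → 1/400 → 1/500.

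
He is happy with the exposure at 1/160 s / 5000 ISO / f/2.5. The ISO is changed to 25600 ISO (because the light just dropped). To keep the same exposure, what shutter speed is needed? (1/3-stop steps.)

1/800s

ISO: 5000 → 6400 → 8000 → 10000 → 12800 → 16000 → 20000 → 25600 — 2 1/3 stops higher (brighter).
Need 2 1/3 stops darker from the shutter speed: 1/160 → 1/200 → 1/250 → 1/320 → 1/400 → 1/500 → 1/640 → 1/800.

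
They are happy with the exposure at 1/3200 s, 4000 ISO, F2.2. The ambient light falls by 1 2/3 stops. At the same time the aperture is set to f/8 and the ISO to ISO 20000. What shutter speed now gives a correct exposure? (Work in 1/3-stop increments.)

Scene light: 1 2/3 stops darker.
Aperture: f/2.2 → f/2.5 → f/2.8 → f/3.2 → f/3.5 → f/4 → f/4.5 → f/5 → f/5.6 → f/6.3 → f/7.1 → f/8 — 3 2/3 stops stopped down (darker).
ISO: 4000 → 5000 → 6400 → 8000 → 10000 → 12800 → 16000 → 20000 — 2 1/3 stops raised (brighter).
Net so far: 3 stops darker. Shutter speed: 1/3200 → 1/2500 → 1/2000 → 1/1600 → 1/1250 → 1/1000 → 1/800 → 1/640 → 1/500 → 1/400.

1/400s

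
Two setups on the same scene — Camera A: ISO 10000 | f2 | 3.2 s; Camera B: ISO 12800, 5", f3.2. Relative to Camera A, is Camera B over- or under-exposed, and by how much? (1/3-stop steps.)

1/3 stop darker

Aperture: f/2 → f/2.2 → f/2.5 → f/2.8 → f/3.2 — 1 1/3 stops smaller aperture (darker).
Shutter speed: 3.2 → 4 → 5 — 2/3 stop slower (brighter).
ISO: 10000 → 12800 — 1/3 stop raised (brighter).
Net: −1 1/3 +2/3 +1/3 = −1/3 stops.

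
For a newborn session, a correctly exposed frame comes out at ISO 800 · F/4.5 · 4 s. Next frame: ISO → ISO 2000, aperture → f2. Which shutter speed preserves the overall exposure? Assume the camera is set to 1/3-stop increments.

0.3 s

ISO: 800 → 1000 → 1250 → 1600 → 2000 — 1 1/3 stops higher (brighter).
Aperture: f/4.5 → f/4 → f/3.5 → f/3.2 → f/2.8 → f/2.5 → f/2.2 → f/2 — 2 1/3 stops opened up (brighter).
Net change so far: 3 2/3 stops brighter. Offset with the shutter speed: 4 → 3.2 → 2.5 → 2 → 1.6 → 1.3 → 1 → 0.8 → 0.6 → 0.5 → 0.4 → 0.3.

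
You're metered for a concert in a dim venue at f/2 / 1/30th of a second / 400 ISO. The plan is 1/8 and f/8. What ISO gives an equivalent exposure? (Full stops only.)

ISO 1600

Shutter speed: 1/30 → 1/15 → 1/8 — 2 stops longer (brighter).
Aperture: f/2 → f/2.8 → f/4 → f/5.6 → f/8 — 4 stops narrower (darker).
Net change so far: 2 stops darker. Offset with the ISO: 400 → 800 → 1600.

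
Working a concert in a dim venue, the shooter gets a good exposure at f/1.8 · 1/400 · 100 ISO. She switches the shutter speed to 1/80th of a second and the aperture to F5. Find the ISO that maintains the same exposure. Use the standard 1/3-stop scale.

Shutter speed: 1/400 → 1/320 → 1/250 → 1/200 → 1/160 → 1/125 → 1/100 → 1/80 — 2 1/3 stops slower (brighter).
Aperture: f/1.8 → f/2 → f/2.2 → f/2.5 → f/2.8 → f/3.2 → f/3.5 → f/4 → f/4.5 → f/5 — 3 stops smaller aperture (darker).
Net change so far: 2/3 stop darker. Offset with the ISO: 100 → 125 → 160.

ISO 160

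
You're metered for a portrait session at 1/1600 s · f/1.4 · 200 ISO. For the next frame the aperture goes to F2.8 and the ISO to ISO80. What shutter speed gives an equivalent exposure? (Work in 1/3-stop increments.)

Aperture: f/1.4 → f/1.6 → f/1.8 → f/2 → f/2.2 → f/2.5 → f/2.8 — 2 stops narrower (darker).
ISO: 200 → 160 → 125 → 100 → 80 — 1 1/3 stops lower (darker).
Net change so far: 3 1/3 stops darker. Offset with the shutter speed: 1/1600 → 1/1250 → 1/1000 → 1/800 → 1/640 → 1/500 → 1/400 → 1/320 → 1/250 → 1/200 → 1/160.

1/160s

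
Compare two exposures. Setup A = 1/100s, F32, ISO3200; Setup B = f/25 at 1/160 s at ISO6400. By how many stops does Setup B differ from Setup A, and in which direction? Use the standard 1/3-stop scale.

Aperture: f/32 → f/29 → f/25 — 2/3 stop larger aperture (brighter).
Shutter speed: 1/100 → 1/125 → 1/160 — 2/3 stop faster (darker).
ISO: 3200 → 4000 → 5000 → 6400 — 1 stop higher (brighter).
Net: +2/3 −2/3 +1 = +1 stop.

1 stop brighter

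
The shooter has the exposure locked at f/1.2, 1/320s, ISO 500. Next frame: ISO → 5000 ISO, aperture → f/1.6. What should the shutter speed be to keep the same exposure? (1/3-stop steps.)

ISO: 500 → 640 → 800 → 1000 → 1250 → 1600 → 2000 → 2500 → 3200 → 4000 → 5000 — 3 1/3 stops higher (brighter).
Aperture: f/1.2 → f/1.4 → f/1.6 — 2/3 stop smaller aperture (darker).
Net change so far: 2 2/3 stops brighter. Offset with the shutter speed: 1/320 → 1/400 → 1/500 → 1/640 → 1/800 → 1/1000 → 1/1250 → 1/1600 → 1/2000.

1/2000s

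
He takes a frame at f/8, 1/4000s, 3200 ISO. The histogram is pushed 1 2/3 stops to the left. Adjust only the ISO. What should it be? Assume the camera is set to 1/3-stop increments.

Underexposed by 1 2/3 stops → need 1 2/3 stops brighter.
ISO: 3200 → 4000 → 5000 → 6400 → 8000 → 10000.

ISO 10000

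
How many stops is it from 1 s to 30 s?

5 stops

1 → 2 → 4 → 8 → 15 → 30 — count the steps: 5 stops.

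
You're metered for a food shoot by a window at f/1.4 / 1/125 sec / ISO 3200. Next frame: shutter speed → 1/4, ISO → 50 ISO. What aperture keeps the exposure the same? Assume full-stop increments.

Shutter speed: 1/125 → 1/60 → 1/30 → 1/15 → 1/8 → 1/4 — 5 stops longer (brighter).
ISO: 3200 → 1600 → 800 → 400 → 200 → 100 → 50 — 6 stops lower (darker).
Net change so far: 1 stop darker. Offset with the aperture: f/1.4 → f/1.0.

f/1.0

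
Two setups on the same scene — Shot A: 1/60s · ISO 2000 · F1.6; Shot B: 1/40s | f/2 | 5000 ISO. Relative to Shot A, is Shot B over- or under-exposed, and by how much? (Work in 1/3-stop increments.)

1 1/3 stops brighter

Aperture: f/1.6 → f/1.8 → f/2 — 2/3 stop narrower (darker).
Shutter speed: 1/60 → 1/50 → 1/40 — 2/3 stop longer (brighter).
ISO: 2000 → 2500 → 3200 → 4000 → 5000 — 1 1/3 stops raised (brighter).
Net: −2/3 +2/3 +1 1/3 = +1 1/3 stops.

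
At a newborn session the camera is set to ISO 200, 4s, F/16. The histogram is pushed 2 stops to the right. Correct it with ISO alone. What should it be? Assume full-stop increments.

Overexposed by 2 stops → need 2 stops darker.
ISO: 200 → 100 → 50.

ISO 50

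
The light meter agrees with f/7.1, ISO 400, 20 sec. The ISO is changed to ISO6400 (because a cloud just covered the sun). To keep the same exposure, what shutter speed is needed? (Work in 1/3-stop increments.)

ISO: 400 → 500 → 640 → 800 → 1000 → 1250 → 1600 → 2000 → 2500 → 3200 → 4000 → 5000 → 6400 — 4 stops raised (brighter).
Need 4 stops darker from the shutter speed: 20 → 15 → 13 → 10 → 8 → 6 → 5 → 4 → 3.2 → 2.5 → 2 → 1.6 → 1.3.

1.3 s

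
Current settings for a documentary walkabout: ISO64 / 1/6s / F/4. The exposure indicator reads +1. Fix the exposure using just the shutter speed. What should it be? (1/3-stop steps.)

1/13s

Overexposed by 1 stop → need 1 stop darker.
Shutter speed: 1/6 → 1/8 → 1/10 → 1/13.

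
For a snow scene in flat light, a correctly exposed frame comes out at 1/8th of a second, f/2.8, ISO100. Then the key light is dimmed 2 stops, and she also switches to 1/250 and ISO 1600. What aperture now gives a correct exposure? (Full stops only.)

f/1.0

Scene light: 2 stops darker.
Shutter speed: 1/8 → 1/15 → 1/30 → 1/60 → 1/125 → 1/250 — 5 stops faster (darker).
ISO: 100 → 200 → 400 → 800 → 1600 — 4 stops higher (brighter).
Net so far: 3 stops darker. Aperture: f/2.8 → f/2 → f/1.4 → f/1.0.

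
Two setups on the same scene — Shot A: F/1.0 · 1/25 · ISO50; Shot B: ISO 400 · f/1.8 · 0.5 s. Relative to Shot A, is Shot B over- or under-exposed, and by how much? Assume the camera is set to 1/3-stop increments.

5 stops brighter

Aperture: f/1.0 → f/1.1 → f/1.2 → f/1.4 → f/1.6 → f/1.8 — 1 2/3 stops smaller aperture (darker).
Shutter speed: 1/25 → 1/20 → 1/15 → 1/13 → 1/10 → 1/8 → 1/6 → 1/5 → 1/4 → 0.3 → 0.4 → 0.5 — 3 2/3 stops longer (brighter).
ISO: 50 → 64 → 80 → 100 → 125 → 160 → 200 → 250 → 320 → 400 — 3 stops raised (brighter).
Net: −1 2/3 +3 2/3 +3 = +5 stops.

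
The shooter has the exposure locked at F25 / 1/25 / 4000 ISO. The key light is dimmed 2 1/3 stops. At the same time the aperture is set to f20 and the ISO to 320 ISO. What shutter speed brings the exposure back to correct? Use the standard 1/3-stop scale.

Scene light: 2 1/3 stops darker.
Aperture: f/25 → f/22 → f/20 — 2/3 stop larger aperture (brighter).
ISO: 4000 → 3200 → 2500 → 2000 → 1600 → 1250 → 1000 → 800 → 640 → 500 → 400 → 320 — 3 2/3 stops lower (darker).
Net so far: 5 1/3 stops darker. Shutter speed: 1/25 → 1/20 → 1/15 → 1/13 → 1/10 → 1/8 → 1/6 → 1/5 → 1/4 → 0.3 → 0.4 → 0.5 → 0.6 → 0.8 → 1 → 1.3 → 1.6.

1.6 s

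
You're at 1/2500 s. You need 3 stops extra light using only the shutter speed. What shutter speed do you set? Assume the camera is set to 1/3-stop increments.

1/320s

Shutter speed: 1/2500 → 1/2000 → 1/1600 → 1/1250 → 1/1000 → 1/800 → 1/640 → 1/500 → 1/400 → 1/320 — 3 stops slower (brighter).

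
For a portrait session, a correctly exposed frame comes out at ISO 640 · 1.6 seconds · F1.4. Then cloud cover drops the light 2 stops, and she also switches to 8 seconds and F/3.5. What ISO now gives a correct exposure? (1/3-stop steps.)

Scene light: 2 stops darker.
Shutter speed: 1.6 → 2 → 2.5 → 3.2 → 4 → 5 → 6 → 8 — 2 1/3 stops longer (brighter).
Aperture: f/1.4 → f/1.6 → f/1.8 → f/2 → f/2.2 → f/2.5 → f/2.8 → f/3.2 → f/3.5 — 2 2/3 stops smaller aperture (darker).
Net so far: 2 1/3 stops darker. ISO: 640 → 800 → 1000 → 1250 → 1600 → 2000 → 2500 → 3200.

ISO 3200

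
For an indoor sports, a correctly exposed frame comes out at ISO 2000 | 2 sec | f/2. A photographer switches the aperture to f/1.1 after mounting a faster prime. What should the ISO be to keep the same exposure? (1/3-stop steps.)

ISO 640

Aperture: f/2 → f/1.8 → f/1.6 → f/1.4 → f/1.2 → f/1.1 — 1 2/3 stops larger aperture (brighter).
Need 1 2/3 stops darker from the ISO: 2000 → 1600 → 1250 → 1000 → 800 → 640.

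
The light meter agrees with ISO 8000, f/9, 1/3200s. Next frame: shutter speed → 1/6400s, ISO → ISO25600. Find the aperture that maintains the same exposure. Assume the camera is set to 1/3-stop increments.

f/11

Shutter speed: 1/3200 → 1/4000 → 1/5000 → 1/6400 — 1 stop shorter (darker).
ISO: 8000 → 10000 → 12800 → 16000 → 20000 → 25600 — 1 2/3 stops higher (brighter).
Net change so far: 2/3 stop brighter. Offset with the aperture: f/9 → f/10 → f/11.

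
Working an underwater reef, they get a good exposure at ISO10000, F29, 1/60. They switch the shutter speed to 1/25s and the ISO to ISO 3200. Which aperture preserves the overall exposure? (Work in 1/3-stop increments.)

f/25

Shutter speed: 1/60 → 1/50 → 1/40 → 1/30 → 1/25 — 1 1/3 stops longer (brighter).
ISO: 10000 → 8000 → 6400 → 5000 → 4000 → 3200 — 1 2/3 stops dropped (darker).
Net change so far: 1/3 stop darker. Offset with the aperture: f/29 → f/25.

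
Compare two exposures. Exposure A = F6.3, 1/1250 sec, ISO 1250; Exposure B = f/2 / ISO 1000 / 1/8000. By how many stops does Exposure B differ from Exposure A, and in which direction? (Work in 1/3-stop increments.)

1/3 stop brighter

Aperture: f/6.3 → f/5.6 → f/5 → f/4.5 → f/4 → f/3.5 → f/3.2 → f/2.8 → f/2.5 → f/2.2 → f/2 — 3 1/3 stops larger aperture (brighter).
Shutter speed: 1/1250 → 1/1600 → 1/2000 → 1/2500 → 1/3200 → 1/4000 → 1/5000 → 1/6400 → 1/8000 — 2 2/3 stops faster (darker).
ISO: 1250 → 1000 — 1/3 stop dropped (darker).
Net: +3 1/3 −2 2/3 −1/3 = +1/3 stops.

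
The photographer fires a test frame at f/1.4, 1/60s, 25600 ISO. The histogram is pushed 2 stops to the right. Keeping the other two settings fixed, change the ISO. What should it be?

Overexposed by 2 stops → need 2 stops darker.
ISO: 25600 → 12800 → 6400.

ISO 6400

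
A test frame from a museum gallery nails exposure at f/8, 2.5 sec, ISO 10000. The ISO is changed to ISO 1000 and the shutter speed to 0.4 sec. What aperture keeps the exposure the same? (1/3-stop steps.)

f/1.0

ISO: 10000 → 8000 → 6400 → 5000 → 4000 → 3200 → 2500 → 2000 → 1600 → 1250 → 1000 — 3 1/3 stops dropped (darker).
Shutter speed: 2.5 → 2 → 1.6 → 1.3 → 1 → 0.8 → 0.6 → 0.5 → 0.4 — 2 2/3 stops shorter (darker).
Net change so far: 6 stops darker. Offset with the aperture: f/8 → f/7.1 → f/6.3 → f/5.6 → f/5 → f/4.5 → f/4 → f/3.5 → f/3.2 → f/2.8 → f/2.5 → f/2.2 → f/2 → f/1.8 → f/1.6 → f/1.4 → f/1.2 → f/1.1 → f/1.0.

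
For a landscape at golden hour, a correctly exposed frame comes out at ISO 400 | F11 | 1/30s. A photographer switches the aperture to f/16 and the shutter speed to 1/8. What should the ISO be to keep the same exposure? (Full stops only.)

ISO 200

Aperture: f/11 → f/16 — 1 stop narrower (darker).
Shutter speed: 1/30 → 1/15 → 1/8 — 2 stops slower (brighter).
Net change so far: 1 stop brighter. Offset with the ISO: 400 → 200.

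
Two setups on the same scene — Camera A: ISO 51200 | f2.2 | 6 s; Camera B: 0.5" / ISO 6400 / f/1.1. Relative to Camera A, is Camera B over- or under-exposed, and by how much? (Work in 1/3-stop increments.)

Aperture: f/2.2 → f/2 → f/1.8 → f/1.6 → f/1.4 → f/1.2 → f/1.1 — 2 stops opened up (brighter).
Shutter speed: 6 → 5 → 4 → 3.2 → 2.5 → 2 → 1.6 → 1.3 → 1 → 0.8 → 0.6 → 0.5 — 3 2/3 stops faster (darker).
ISO: 51200 → 40000 → 32000 → 25600 → 20000 → 16000 → 12800 → 10000 → 8000 → 6400 — 3 stops dropped (darker).
Net: +2 −3 2/3 −3 = −4 2/3 stops.

4 2/3 stops darker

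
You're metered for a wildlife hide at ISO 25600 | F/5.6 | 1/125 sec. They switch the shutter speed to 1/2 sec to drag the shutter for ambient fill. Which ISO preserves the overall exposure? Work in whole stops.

Shutter speed: 1/125 → 1/60 → 1/30 → 1/15 → 1/8 → 1/4 → 1/2 — 6 stops longer (brighter).
Need 6 stops darker from the ISO: 25600 → 12800 → 6400 → 3200 → 1600 → 800 → 400.

ISO 400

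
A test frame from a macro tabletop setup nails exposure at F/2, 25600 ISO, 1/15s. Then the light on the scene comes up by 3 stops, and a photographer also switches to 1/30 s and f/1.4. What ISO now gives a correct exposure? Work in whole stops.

ISO 3200

Scene light: 3 stops brighter.
Shutter speed: 1/15 → 1/30 — 1 stop faster (darker).
Aperture: f/2 → f/1.4 — 1 stop opened up (brighter).
Net so far: 3 stops brighter. ISO: 25600 → 12800 → 6400 → 3200.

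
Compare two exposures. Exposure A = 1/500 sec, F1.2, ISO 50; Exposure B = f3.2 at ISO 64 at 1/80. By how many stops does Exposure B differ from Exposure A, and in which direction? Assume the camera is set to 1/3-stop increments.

1/3 stop brighter

Aperture: f/1.2 → f/1.4 → f/1.6 → f/1.8 → f/2 → f/2.2 → f/2.5 → f/2.8 → f/3.2 — 2 2/3 stops stopped down (darker).
Shutter speed: 1/500 → 1/400 → 1/320 → 1/250 → 1/200 → 1/160 → 1/125 → 1/100 → 1/80 — 2 2/3 stops slower (brighter).
ISO: 50 → 64 — 1/3 stop raised (brighter).
Net: −2 2/3 +2 2/3 +1/3 = +1/3 stops.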